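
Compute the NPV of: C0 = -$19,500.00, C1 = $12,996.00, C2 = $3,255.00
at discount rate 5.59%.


Formula: NPV = C0 + C1/(1+r) + C2/(1+r)^2
Discount C1: $12,996.00 / (1 + 0.0559) = $12,307.98
Discount C2: $3,255.00 / (1 + 0.0559)^2 = $2,919.48
NPV = -$19,500.00 + $12,307.98 + $2,919.48 = -$4,272.54

-$4,272.54


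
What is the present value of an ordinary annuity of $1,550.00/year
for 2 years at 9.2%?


Formula: PV = PMT * (1 - (1+r)^(-n)) / r
Discount factor: (1 + 0.092)^(-2) = 0.8386
Bracket: 1 - 0.8386 = 0.1614
PV = $1,550.00 * 0.1614 / 0.092 = $2,719.24

$2,719.24


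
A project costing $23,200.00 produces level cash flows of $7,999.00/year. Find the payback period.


Formula: Payback = investment / annual cash flow
Substituting: Payback = $23,200.00 / $7,999.00
Payback = 2.9004 years

2.9004 years


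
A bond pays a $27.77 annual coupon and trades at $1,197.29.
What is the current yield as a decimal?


Formula: Current yield = annual coupon / price
Substituting: CY = $27.77 / $1,197.29
CY = 0.023194

0.023194


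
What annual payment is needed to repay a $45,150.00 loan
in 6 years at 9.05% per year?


Formula: PMT = PV * r / (1 - (1+r)^(-n))
Denominator: 1 - (1 + 0.0905)^(-6) = 0.405371
Numerator: $45,150.00 * 0.0905 = 4086.075
PMT = 4086.075 / 0.405371 = $10,079.84

$10,079.84


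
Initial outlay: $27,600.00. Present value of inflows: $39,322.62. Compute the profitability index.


Formula: PI = PV(cash flows) / initial investment
Substituting: PI = $39,322.62 / $27,600.00
PI = 1.4247

1.4247


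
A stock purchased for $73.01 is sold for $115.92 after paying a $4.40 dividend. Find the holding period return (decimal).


Formula: HPR = (P1 - P0 + D) / P0
Gain: $115.92 - $73.01 + $4.40 = $47.31
HPR = $47.31 / $73.01 = 0.648

0.648


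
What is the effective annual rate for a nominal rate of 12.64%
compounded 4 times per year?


Formula: EAR = (1 + r/m)^m - 1
Period rate: r/m = 0.1264 / 4 = 0.0316
Compounding: (1 + 0.0316)^4 = 1.132519
EAR = 1.132519 - 1 = 0.132519

0.132519


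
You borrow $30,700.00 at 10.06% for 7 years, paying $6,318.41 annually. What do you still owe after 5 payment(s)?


Formula: Balance = PV*(1+r)^k - PMT*((1+r)^k - 1)/r
Growth: (1 + 0.1006)^5 = 1.614907
Accumulated factor: ((1+r)^k - 1)/r = 6.112397
Balance = $30,700.00 * 1.614907 - $6,318.41 * 6.112397
Balance = $10,957.02

$10,957.02


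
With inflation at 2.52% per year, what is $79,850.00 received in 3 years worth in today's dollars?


Formula: Real value = nominal / (1 + inflation)^years
Price level: (1 + 0.0252)^3 = 1.077521
Real value = $79,850.00 / 1.077521 = $74,105.28

$74,105.28


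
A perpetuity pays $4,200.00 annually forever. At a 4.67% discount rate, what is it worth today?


Formula: PV = C / r
Substituting: PV = $4,200.00 / 0.0467
PV = $89,935.76

$89,935.76


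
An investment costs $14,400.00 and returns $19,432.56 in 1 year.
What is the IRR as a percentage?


Formula: IRR = C1/C0 - 1
Substituting: IRR = $19,432.56 / $14,400.00 - 1
Ratio: 1.349483 - 1 = 0.349483
IRR = 34.9483%

34.9483%


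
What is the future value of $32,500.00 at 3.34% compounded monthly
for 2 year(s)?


Formula: FV = P * (1 + r/m)^(m*t)
Period rate: r/m = 0.0334 / 12 = 0.002783
Total periods: m*t = 12 * 2 = 24
Growth factor: (1 + 0.002783)^24 = 1.068982
FV = $32,500.00 * 1.068982 = $34,741.93

$34,741.93


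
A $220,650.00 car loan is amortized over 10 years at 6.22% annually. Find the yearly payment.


Formula: PMT = PV * r / (1 - (1+r)^(-n))
Denominator: 1 - (1 + 0.0622)^(-10) = 0.453063
Numerator: $220,650.00 * 0.0622 = 13724.43
PMT = 13724.43 / 0.453063 = $30,292.52

$30,292.52


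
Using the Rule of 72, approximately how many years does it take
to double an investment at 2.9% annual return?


Formula: Years ≈ 72 / r
Substituting: Years ≈ 72 / 2.9
Years ≈ 24.8

24.8 years


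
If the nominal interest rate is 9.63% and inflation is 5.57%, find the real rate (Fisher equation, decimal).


Formula: (1 + r_real) = (1 + r_nom) / (1 + inflation)
Substituting: (1 + r_real) = 1.0963 / 1.0557
(1 + r_real) = 1.038458
r_real = 1.038458 - 1 = 0.038458

0.038458


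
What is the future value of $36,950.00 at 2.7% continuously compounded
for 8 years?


Formula: FV = P * e^(r*t)
Exponent: r*t = 0.027 * 8 = 0.216
e^(0.216) = 1.241102
FV = $36,950.00 * 1.241102 = $45,858.73

$45,858.73


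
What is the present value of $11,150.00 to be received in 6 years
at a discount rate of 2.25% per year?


Formula: PV = FV / (1 + r)^n
Substituting: PV = $11,150.00 / (1 + 0.0225)^6
Discount factor: (1.0225)^6 = 1.142825
PV = $11,150.00 / 1.142825 = $9,756.52

$9,756.52


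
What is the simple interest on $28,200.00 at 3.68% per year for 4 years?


Formula: I = P * r * t
Substituting: I = $28,200.00 * 0.0368 * 4
Step: I = $28,200.00 * 0.1472
I = $4,151.04

$4,151.04


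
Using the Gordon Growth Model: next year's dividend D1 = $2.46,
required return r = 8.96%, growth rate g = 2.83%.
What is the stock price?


Formula: P = D1 / (r - g)
Spread: r - g = 0.0896 - 0.0283 = 0.0613
Substituting: P = $2.46 / 0.0613
P = $40.13

$40.13


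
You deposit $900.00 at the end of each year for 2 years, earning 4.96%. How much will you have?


Formula: FV = PMT * ((1+r)^n - 1) / r
Growth factor: (1 + 0.0496)^2 = 1.10166
Numerator: 1.10166 - 1 = 0.10166
FV = $900.00 * 0.10166 / 0.0496 = $1,844.64

$1,844.64


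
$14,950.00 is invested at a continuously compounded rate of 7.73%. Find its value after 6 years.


Formula: FV = P * e^(r*t)
Exponent: r*t = 0.0773 * 6 = 0.4638
e^(0.4638) = 1.590105
FV = $14,950.00 * 1.590105 = $23,772.07

$23,772.07


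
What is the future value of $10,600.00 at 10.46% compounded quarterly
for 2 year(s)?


Formula: FV = P * (1 + r/m)^(m*t)
Period rate: r/m = 0.1046 / 4 = 0.02615
Total periods: m*t = 4 * 2 = 8
Growth factor: (1 + 0.02615)^8 = 1.229382
FV = $10,600.00 * 1.229382 = $13,031.45

$13,031.45


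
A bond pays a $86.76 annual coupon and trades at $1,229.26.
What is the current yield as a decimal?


Formula: Current yield = annual coupon / price
Substituting: CY = $86.76 / $1,229.26
CY = 0.070579

0.070579


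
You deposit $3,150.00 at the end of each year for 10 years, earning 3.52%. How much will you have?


Formula: FV = PMT * ((1+r)^n - 1) / r
Growth factor: (1 + 0.0352)^10 = 1.413327
Numerator: 1.413327 - 1 = 0.413327
FV = $3,150.00 * 0.413327 / 0.0352 = $36,988.06

$36,988.06


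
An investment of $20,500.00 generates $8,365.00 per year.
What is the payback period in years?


Formula: Payback = investment / annual cash flow
Substituting: Payback = $20,500.00 / $8,365.00
Payback = 2.4507 years

2.4507 years


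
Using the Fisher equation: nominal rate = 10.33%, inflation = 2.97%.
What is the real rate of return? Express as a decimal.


Formula: (1 + r_real) = (1 + r_nom) / (1 + inflation)
Substituting: (1 + r_real) = 1.1033 / 1.0297
(1 + r_real) = 1.071477
r_real = 1.071477 - 1 = 0.071477

0.071477


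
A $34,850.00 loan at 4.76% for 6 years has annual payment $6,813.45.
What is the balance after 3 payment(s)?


Formula: Balance = PV*(1+r)^k - PMT*((1+r)^k - 1)/r
Growth: (1 + 0.0476)^3 = 1.149705
Accumulated factor: ((1+r)^k - 1)/r = 3.145066
Balance = $34,850.00 * 1.149705 - $6,813.45 * 3.145066
Balance = $18,638.48

$18,638.48


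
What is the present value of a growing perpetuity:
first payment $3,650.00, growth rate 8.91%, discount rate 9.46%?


Formula: PV = C / (r - g)
Spread: r - g = 0.0946 - 0.0891 = 0.0055
Substituting: PV = $3,650.00 / 0.0055
PV = $663,636.36

$663,636.36


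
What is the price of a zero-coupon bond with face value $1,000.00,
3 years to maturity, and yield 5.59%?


Formula: Price = FV / (1 + r)^n
Substituting: Price = $1,000.00 / (1 + 0.0559)^3
Discount factor: (1.0559)^3 = 1.177249
Price = $1,000.00 / 1.177249 = $849.44

$849.44


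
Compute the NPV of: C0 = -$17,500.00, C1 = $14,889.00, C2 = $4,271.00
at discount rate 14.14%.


Formula: NPV = C0 + C1/(1+r) + C2/(1+r)^2
Discount C1: $14,889.00 / (1 + 0.1414) = $13,044.51
Discount C2: $4,271.00 / (1 + 0.1414)^2 = $3,278.34
NPV = -$17,500.00 + $13,044.51 + $3,278.34 = -$1,177.15

-$1,177.15


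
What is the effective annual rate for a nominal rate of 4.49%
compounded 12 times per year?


Formula: EAR = (1 + r/m)^m - 1
Period rate: r/m = 0.0449 / 12 = 0.003742
Compounding: (1 + 0.003742)^12 = 1.045836
EAR = 1.045836 - 1 = 0.045836

0.045836


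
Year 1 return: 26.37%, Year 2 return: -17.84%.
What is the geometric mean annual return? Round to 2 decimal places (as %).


Formula: Geometric mean = ((1+r1)*(1+r2))^(1/2) - 1
Product: (1 + 0.2637) * (1 + -0.1784) = 1.2637 * 0.8216 = 1.038256
Square root: 1.038256^0.5 = 1.018948
Geometric mean = 1.018948 - 1 = 0.018948
As percentage: 1.89%

1.89%


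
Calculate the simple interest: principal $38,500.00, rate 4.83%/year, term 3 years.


Formula: I = P * r * t
Substituting: I = $38,500.00 * 0.0483 * 3
Step: I = $38,500.00 * 0.1449
I = $5,578.65

$5,578.65


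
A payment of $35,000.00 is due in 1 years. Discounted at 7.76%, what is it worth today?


Formula: PV = FV / (1 + r)^n
Substituting: PV = $35,000.00 / (1 + 0.0776)^1
Discount factor: (1.0776)^1 = 1.0776
PV = $35,000.00 / 1.0776 = $32,479.58

$32,479.58


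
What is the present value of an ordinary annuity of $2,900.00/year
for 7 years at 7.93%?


Formula: PV = PMT * (1 - (1+r)^(-n)) / r
Discount factor: (1 + 0.0793)^(-7) = 0.586145
Bracket: 1 - 0.586145 = 0.413855
PV = $2,900.00 * 0.413855 / 0.0793 = $15,134.69

$15,134.69


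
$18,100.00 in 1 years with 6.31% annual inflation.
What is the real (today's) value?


Formula: Real value = nominal / (1 + inflation)^years
Price level: (1 + 0.0631)^1 = 1.0631
Real value = $18,100.00 / 1.0631 = $17,025.68

$17,025.68


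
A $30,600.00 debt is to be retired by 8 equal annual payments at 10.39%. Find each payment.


Formula: PMT = PV * r / (1 - (1+r)^(-n))
Denominator: 1 - (1 + 0.1039)^(-8) = 0.546516
Numerator: $30,600.00 * 0.1039 = 3179.34
PMT = 3179.34 / 0.546516 = $5,817.47

$5,817.47


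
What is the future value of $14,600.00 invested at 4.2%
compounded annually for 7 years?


Formula: FV = P * (1 + r)^n
Substituting: FV = $14,600.00 * (1 + 0.042)^7
Growth factor: (1.042)^7 = 1.333749
FV = $14,600.00 * 1.333749 = $19,472.73

$19,472.73


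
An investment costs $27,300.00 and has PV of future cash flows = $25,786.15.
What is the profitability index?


Formula: PI = PV(cash flows) / initial investment
Substituting: PI = $25,786.15 / $27,300.00
PI = 0.9445

0.9445


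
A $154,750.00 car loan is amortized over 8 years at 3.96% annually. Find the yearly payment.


Formula: PMT = PV * r / (1 - (1+r)^(-n))
Denominator: 1 - (1 + 0.0396)^(-8) = 0.267058
Numerator: $154,750.00 * 0.0396 = 6128.1
PMT = 6128.1 / 0.267058 = $22,946.73

$22,946.73


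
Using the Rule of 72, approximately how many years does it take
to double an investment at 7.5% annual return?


Formula: Years ≈ 72 / r
Substituting: Years ≈ 72 / 7.5
Years ≈ 9.6

9.6 years


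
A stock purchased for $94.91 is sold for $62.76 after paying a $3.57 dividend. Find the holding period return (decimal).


Formula: HPR = (P1 - P0 + D) / P0
Gain: $62.76 - $94.91 + $3.57 = -$28.58
HPR = -$28.58 / $94.91 = -0.3011

-0.3011


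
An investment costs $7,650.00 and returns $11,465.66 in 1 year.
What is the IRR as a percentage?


Formula: IRR = C1/C0 - 1
Substituting: IRR = $11,465.66 / $7,650.00 - 1
Ratio: 1.498779 - 1 = 0.498779
IRR = 49.8779%

49.8779%


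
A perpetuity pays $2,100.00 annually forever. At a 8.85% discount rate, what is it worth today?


Formula: PV = C / r
Substituting: PV = $2,100.00 / 0.0885
PV = $23,728.81

$23,728.81


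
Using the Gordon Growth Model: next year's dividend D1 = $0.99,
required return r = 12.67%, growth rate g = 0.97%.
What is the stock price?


Formula: P = D1 / (r - g)
Spread: r - g = 0.1267 - 0.0097 = 0.117
Substituting: P = $0.99 / 0.117
P = $8.46

$8.46


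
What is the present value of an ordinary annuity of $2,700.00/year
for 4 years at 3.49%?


Formula: PV = PMT * (1 - (1+r)^(-n)) / r
Discount factor: (1 + 0.0349)^(-4) = 0.871779
Bracket: 1 - 0.871779 = 0.128221
PV = $2,700.00 * 0.128221 / 0.0349 = $9,919.67

$9,919.67


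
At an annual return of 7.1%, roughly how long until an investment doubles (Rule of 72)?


Formula: Years ≈ 72 / r
Substituting: Years ≈ 72 / 7.1
Years ≈ 10.1

10.1 years


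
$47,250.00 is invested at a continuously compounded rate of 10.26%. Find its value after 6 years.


Formula: FV = P * e^(r*t)
Exponent: r*t = 0.1026 * 6 = 0.6156
e^(0.6156) = 1.850767
FV = $47,250.00 * 1.850767 = $87,448.73

$87,448.73


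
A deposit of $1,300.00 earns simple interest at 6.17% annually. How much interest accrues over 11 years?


Formula: I = P * r * t
Substituting: I = $1,300.00 * 0.0617 * 11
Step: I = $1,300.00 * 0.6787
I = $882.31

$882.31


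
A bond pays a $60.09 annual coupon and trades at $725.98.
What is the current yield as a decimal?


Formula: Current yield = annual coupon / price
Substituting: CY = $60.09 / $725.98
CY = 0.082771

0.082771


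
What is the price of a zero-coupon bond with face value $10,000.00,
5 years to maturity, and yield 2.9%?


Formula: Price = FV / (1 + r)^n
Substituting: Price = $10,000.00 / (1 + 0.029)^5
Discount factor: (1.029)^5 = 1.153657
Price = $10,000.00 / 1.153657 = $8,668.08

$8,668.08


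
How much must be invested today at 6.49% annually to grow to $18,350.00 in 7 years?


Formula: PV = FV / (1 + r)^n
Substituting: PV = $18,350.00 / (1 + 0.0649)^7
Discount factor: (1.0649)^7 = 1.552965
PV = $18,350.00 / 1.552965 = $11,816.10

$11,816.10


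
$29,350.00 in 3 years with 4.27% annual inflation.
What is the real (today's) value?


Formula: Real value = nominal / (1 + inflation)^years
Price level: (1 + 0.0427)^3 = 1.133648
Real value = $29,350.00 / 1.133648 = $25,889.88

$25,889.88


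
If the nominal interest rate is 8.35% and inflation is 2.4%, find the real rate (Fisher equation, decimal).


Formula: (1 + r_real) = (1 + r_nom) / (1 + inflation)
Substituting: (1 + r_real) = 1.0835 / 1.024
(1 + r_real) = 1.058105
r_real = 1.058105 - 1 = 0.058105

0.058105


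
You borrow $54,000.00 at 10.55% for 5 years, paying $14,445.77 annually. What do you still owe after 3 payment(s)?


Formula: Balance = PV*(1+r)^k - PMT*((1+r)^k - 1)/r
Growth: (1 + 0.1055)^3 = 1.351065
Accumulated factor: ((1+r)^k - 1)/r = 3.32763
Balance = $54,000.00 * 1.351065 - $14,445.77 * 3.32763
Balance = $24,887.33

$24,887.33


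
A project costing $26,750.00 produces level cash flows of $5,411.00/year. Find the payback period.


Formula: Payback = investment / annual cash flow
Substituting: Payback = $26,750.00 / $5,411.00
Payback = 4.9436 years

4.9436 years


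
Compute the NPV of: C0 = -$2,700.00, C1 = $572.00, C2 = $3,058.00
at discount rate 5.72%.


Formula: NPV = C0 + C1/(1+r) + C2/(1+r)^2
Discount C1: $572.00 / (1 + 0.0572) = $541.05
Discount C2: $3,058.00 / (1 + 0.0572)^2 = $2,736.04
NPV = -$2,700.00 + $541.05 + $2,736.04 = $577.10

$577.10


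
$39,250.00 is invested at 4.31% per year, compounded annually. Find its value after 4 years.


Formula: FV = P * (1 + r)^n
Substituting: FV = $39,250.00 * (1 + 0.0431)^4
Growth factor: (1.0431)^4 = 1.183869
FV = $39,250.00 * 1.183869 = $46,466.87

$46,466.87


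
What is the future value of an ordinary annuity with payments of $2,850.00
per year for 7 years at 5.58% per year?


Formula: FV = PMT * ((1+r)^n - 1) / r
Growth factor: (1 + 0.0558)^7 = 1.462418
Numerator: 1.462418 - 1 = 0.462418
FV = $2,850.00 * 0.462418 / 0.0558 = $23,618.14

$23,618.14


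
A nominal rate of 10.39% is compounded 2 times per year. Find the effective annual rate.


Formula: EAR = (1 + r/m)^m - 1
Period rate: r/m = 0.1039 / 2 = 0.05195
Compounding: (1 + 0.05195)^2 = 1.106599
EAR = 1.106599 - 1 = 0.106599

0.106599


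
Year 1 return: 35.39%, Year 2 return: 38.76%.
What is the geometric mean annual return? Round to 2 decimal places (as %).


Formula: Geometric mean = ((1+r1)*(1+r2))^(1/2) - 1
Product: (1 + 0.3539) * (1 + 0.3876) = 1.3539 * 1.3876 = 1.878672
Square root: 1.878672^0.5 = 1.370646
Geometric mean = 1.370646 - 1 = 0.370646
As percentage: 37.06%

37.06%


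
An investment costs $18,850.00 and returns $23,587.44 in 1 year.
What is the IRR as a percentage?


Formula: IRR = C1/C0 - 1
Substituting: IRR = $23,587.44 / $18,850.00 - 1
Ratio: 1.251323 - 1 = 0.251323
IRR = 25.1323%

25.1323%


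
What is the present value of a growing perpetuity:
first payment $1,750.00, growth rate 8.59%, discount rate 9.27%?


Formula: PV = C / (r - g)
Spread: r - g = 0.0927 - 0.0859 = 0.0068
Substituting: PV = $1,750.00 / 0.0068
PV = $257,352.94

$257,352.94


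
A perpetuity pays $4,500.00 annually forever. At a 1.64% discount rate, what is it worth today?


Formula: PV = C / r
Substituting: PV = $4,500.00 / 0.0164
PV = $274,390.24

$274,390.24


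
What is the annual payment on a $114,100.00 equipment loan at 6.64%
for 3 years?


Formula: PMT = PV * r / (1 - (1+r)^(-n))
Denominator: 1 - (1 + 0.0664)^(-3) = 0.175407
Numerator: $114,100.00 * 0.0664 = 7576.24
PMT = 7576.24 / 0.175407 = $43,192.32

$43,192.32


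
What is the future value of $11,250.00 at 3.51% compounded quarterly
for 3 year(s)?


Formula: FV = P * (1 + r/m)^(m*t)
Period rate: r/m = 0.0351 / 4 = 0.008775
Total periods: m*t = 4 * 3 = 12
Growth factor: (1 + 0.008775)^12 = 1.110534
FV = $11,250.00 * 1.110534 = $12,493.50

$12,493.50


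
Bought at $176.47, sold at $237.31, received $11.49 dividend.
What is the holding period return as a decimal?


Formula: HPR = (P1 - P0 + D) / P0
Gain: $237.31 - $176.47 + $11.49 = $72.33
HPR = $72.33 / $176.47 = 0.4099

0.4099


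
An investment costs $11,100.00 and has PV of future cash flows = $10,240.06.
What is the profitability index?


Formula: PI = PV(cash flows) / initial investment
Substituting: PI = $10,240.06 / $11,100.00
PI = 0.9225

0.9225


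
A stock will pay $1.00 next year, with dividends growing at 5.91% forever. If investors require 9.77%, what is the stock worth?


Formula: P = D1 / (r - g)
Spread: r - g = 0.0977 - 0.0591 = 0.0386
Substituting: P = $1.00 / 0.0386
P = $25.91

$25.91


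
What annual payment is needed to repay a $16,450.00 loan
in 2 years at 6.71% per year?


Formula: PMT = PV * r / (1 - (1+r)^(-n))
Denominator: 1 - (1 + 0.0671)^(-2) = 0.121807
Numerator: $16,450.00 * 0.0671 = 1103.795
PMT = 1103.795 / 0.121807 = $9,061.80

$9,061.80


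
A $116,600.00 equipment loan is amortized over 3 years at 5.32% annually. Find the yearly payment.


Formula: PMT = PV * r / (1 - (1+r)^(-n))
Denominator: 1 - (1 + 0.0532)^(-3) = 0.144012
Numerator: $116,600.00 * 0.0532 = 6203.12
PMT = 6203.12 / 0.144012 = $43,073.50

$43,073.50


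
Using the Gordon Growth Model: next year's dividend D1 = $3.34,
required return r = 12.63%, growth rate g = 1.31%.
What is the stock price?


Formula: P = D1 / (r - g)
Spread: r - g = 0.1263 - 0.0131 = 0.1132
Substituting: P = $3.34 / 0.1132
P = $29.51

$29.51


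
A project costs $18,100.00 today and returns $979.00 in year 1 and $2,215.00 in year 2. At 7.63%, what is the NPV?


Formula: NPV = C0 + C1/(1+r) + C2/(1+r)^2
Discount C1: $979.00 / (1 + 0.0763) = $909.60
Discount C2: $2,215.00 / (1 + 0.0763)^2 = $1,912.08
NPV = -$18,100.00 + $909.60 + $1,912.08 = -$15,278.32

-$15,278.32


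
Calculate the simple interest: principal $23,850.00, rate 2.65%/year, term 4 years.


Formula: I = P * r * t
Substituting: I = $23,850.00 * 0.0265 * 4
Step: I = $23,850.00 * 0.106
I = $2,528.10

$2,528.10


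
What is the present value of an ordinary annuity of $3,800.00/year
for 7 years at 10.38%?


Formula: PV = PMT * (1 - (1+r)^(-n)) / r
Discount factor: (1 + 0.1038)^(-7) = 0.500919
Bracket: 1 - 0.500919 = 0.499081
PV = $3,800.00 * 0.499081 / 0.1038 = $18,270.80

$18,270.80


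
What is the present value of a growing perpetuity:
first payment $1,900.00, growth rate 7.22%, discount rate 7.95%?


Formula: PV = C / (r - g)
Spread: r - g = 0.0795 - 0.0722 = 0.0073
Substituting: PV = $1,900.00 / 0.0073
PV = $260,273.97

$260,273.97


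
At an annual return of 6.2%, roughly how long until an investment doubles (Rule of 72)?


Formula: Years ≈ 72 / r
Substituting: Years ≈ 72 / 6.2
Years ≈ 11.6

11.6 years


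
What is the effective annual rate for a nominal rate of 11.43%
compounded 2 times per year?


Formula: EAR = (1 + r/m)^m - 1
Period rate: r/m = 0.1143 / 2 = 0.05715
Compounding: (1 + 0.05715)^2 = 1.117566
EAR = 1.117566 - 1 = 0.117566

0.117566


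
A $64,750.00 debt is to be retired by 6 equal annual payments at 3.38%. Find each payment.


Formula: PMT = PV * r / (1 - (1+r)^(-n))
Denominator: 1 - (1 + 0.0338)^(-6) = 0.180817
Numerator: $64,750.00 * 0.0338 = 2188.55
PMT = 2188.55 / 0.180817 = $12,103.66

$12,103.66


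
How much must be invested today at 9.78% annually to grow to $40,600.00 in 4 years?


Formula: PV = FV / (1 + r)^n
Substituting: PV = $40,600.00 / (1 + 0.0978)^4
Discount factor: (1.0978)^4 = 1.452422
PV = $40,600.00 / 1.452422 = $27,953.30

$27,953.30


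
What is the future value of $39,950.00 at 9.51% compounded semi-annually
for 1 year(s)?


Formula: FV = P * (1 + r/m)^(m*t)
Period rate: r/m = 0.0951 / 2 = 0.04755
Total periods: m*t = 2 * 1 = 2
Growth factor: (1 + 0.04755)^2 = 1.097361
FV = $39,950.00 * 1.097361 = $43,839.57

$43,839.57


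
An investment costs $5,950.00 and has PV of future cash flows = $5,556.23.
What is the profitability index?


Formula: PI = PV(cash flows) / initial investment
Substituting: PI = $5,556.23 / $5,950.00
PI = 0.9338

0.9338


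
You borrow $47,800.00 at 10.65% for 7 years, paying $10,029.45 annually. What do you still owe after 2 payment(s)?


Formula: Balance = PV*(1+r)^k - PMT*((1+r)^k - 1)/r
Growth: (1 + 0.1065)^2 = 1.224342
Accumulated factor: ((1+r)^k - 1)/r = 2.1065
Balance = $47,800.00 * 1.224342 - $10,029.45 * 2.1065
Balance = $37,396.52

$37,396.52


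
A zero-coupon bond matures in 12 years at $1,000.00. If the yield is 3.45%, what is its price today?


Formula: Price = FV / (1 + r)^n
Substituting: Price = $1,000.00 / (1 + 0.0345)^12
Discount factor: (1.0345)^12 = 1.502332
Price = $1,000.00 / 1.502332 = $665.63

$665.63


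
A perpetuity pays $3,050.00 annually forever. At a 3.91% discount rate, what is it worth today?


Formula: PV = C / r
Substituting: PV = $3,050.00 / 0.0391
PV = $78,005.12

$78,005.12


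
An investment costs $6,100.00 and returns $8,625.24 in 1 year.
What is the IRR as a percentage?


Formula: IRR = C1/C0 - 1
Substituting: IRR = $8,625.24 / $6,100.00 - 1
Ratio: 1.413974 - 1 = 0.413974
IRR = 41.3974%

41.3974%


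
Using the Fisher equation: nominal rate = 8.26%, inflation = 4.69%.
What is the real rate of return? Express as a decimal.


Formula: (1 + r_real) = (1 + r_nom) / (1 + inflation)
Substituting: (1 + r_real) = 1.0826 / 1.0469
(1 + r_real) = 1.034101
r_real = 1.034101 - 1 = 0.034101

0.034101


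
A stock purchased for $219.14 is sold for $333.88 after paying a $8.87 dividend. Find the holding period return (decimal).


Formula: HPR = (P1 - P0 + D) / P0
Gain: $333.88 - $219.14 + $8.87 = $123.61
HPR = $123.61 / $219.14 = 0.5641

0.5641


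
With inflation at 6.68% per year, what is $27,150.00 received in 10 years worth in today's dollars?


Formula: Real value = nominal / (1 + inflation)^years
Price level: (1 + 0.0668)^10 = 1.909106
Real value = $27,150.00 / 1.909106 = $14,221.32

$14,221.32


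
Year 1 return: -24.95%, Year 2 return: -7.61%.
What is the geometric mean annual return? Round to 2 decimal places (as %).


Formula: Geometric mean = ((1+r1)*(1+r2))^(1/2) - 1
Product: (1 + -0.2495) * (1 + -0.0761) = 0.7505 * 0.9239 = 0.693387
Square root: 0.693387^0.5 = 0.832699
Geometric mean = 0.832699 - 1 = -0.167301
As percentage: -16.73%

-16.73%


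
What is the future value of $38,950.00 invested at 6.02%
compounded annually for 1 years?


Formula: FV = P * (1 + r)^n
Substituting: FV = $38,950.00 * (1 + 0.0602)^1
Growth factor: (1.0602)^1 = 1.0602
FV = $38,950.00 * 1.0602 = $41,294.79

$41,294.79


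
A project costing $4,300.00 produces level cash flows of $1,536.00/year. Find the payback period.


Formula: Payback = investment / annual cash flow
Substituting: Payback = $4,300.00 / $1,536.00
Payback = 2.7995 years

2.7995 years


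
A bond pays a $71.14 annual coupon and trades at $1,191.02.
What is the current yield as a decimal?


Formula: Current yield = annual coupon / price
Substituting: CY = $71.14 / $1,191.02
CY = 0.05973

0.05973


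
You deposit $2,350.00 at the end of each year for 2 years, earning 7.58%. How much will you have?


Formula: FV = PMT * ((1+r)^n - 1) / r
Growth factor: (1 + 0.0758)^2 = 1.157346
Numerator: 1.157346 - 1 = 0.157346
FV = $2,350.00 * 0.157346 / 0.0758 = $4,878.13

$4,878.13


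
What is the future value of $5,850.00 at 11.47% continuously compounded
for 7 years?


Formula: FV = P * e^(r*t)
Exponent: r*t = 0.1147 * 7 = 0.8029
e^(0.8029) = 2.232004
FV = $5,850.00 * 2.232004 = $13,057.23

$13,057.23


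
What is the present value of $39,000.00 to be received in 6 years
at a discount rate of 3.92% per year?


Formula: PV = FV / (1 + r)^n
Substituting: PV = $39,000.00 / (1 + 0.0392)^6
Discount factor: (1.0392)^6 = 1.25949
PV = $39,000.00 / 1.25949 = $30,964.91

$30,964.91


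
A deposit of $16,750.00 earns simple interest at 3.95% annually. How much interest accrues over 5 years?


Formula: I = P * r * t
Substituting: I = $16,750.00 * 0.0395 * 5
Step: I = $16,750.00 * 0.1975
I = $3,308.13

$3,308.13


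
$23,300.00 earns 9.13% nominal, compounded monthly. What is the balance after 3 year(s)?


Formula: FV = P * (1 + r/m)^(m*t)
Period rate: r/m = 0.0913 / 12 = 0.007608
Total periods: m*t = 12 * 3 = 36
Growth factor: (1 + 0.007608)^36 = 1.313721
FV = $23,300.00 * 1.313721 = $30,609.69

$30,609.69


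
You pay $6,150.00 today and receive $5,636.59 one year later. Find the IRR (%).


Formula: IRR = C1/C0 - 1
Substituting: IRR = $5,636.59 / $6,150.00 - 1
Ratio: 0.916519 - 1 = -0.083481
IRR = -8.3481%

-8.3481%


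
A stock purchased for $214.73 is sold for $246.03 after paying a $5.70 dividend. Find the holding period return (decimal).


Formula: HPR = (P1 - P0 + D) / P0
Gain: $246.03 - $214.73 + $5.70 = $37.00
HPR = $37.00 / $214.73 = 0.1723

0.1723


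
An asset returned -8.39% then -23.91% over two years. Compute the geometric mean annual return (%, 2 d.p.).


Formula: Geometric mean = ((1+r1)*(1+r2))^(1/2) - 1
Product: (1 + -0.0839) * (1 + -0.2391) = 0.9161 * 0.7609 = 0.69706
Square root: 0.69706^0.5 = 0.834901
Geometric mean = 0.834901 - 1 = -0.165099
As percentage: -16.51%

-16.51%


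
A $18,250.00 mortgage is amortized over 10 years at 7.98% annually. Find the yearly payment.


Formula: PMT = PV * r / (1 - (1+r)^(-n))
Denominator: 1 - (1 + 0.0798)^(-10) = 0.535948
Numerator: $18,250.00 * 0.0798 = 1456.35
PMT = 1456.35 / 0.535948 = $2,717.34

$2,717.34


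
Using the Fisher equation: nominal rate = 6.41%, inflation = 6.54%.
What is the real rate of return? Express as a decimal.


Formula: (1 + r_real) = (1 + r_nom) / (1 + inflation)
Substituting: (1 + r_real) = 1.0641 / 1.0654
(1 + r_real) = 0.99878
r_real = 0.99878 - 1 = -0.00122

-0.00122


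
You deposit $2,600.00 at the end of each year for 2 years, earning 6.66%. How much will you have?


Formula: FV = PMT * ((1+r)^n - 1) / r
Growth factor: (1 + 0.0666)^2 = 1.137636
Numerator: 1.137636 - 1 = 0.137636
FV = $2,600.00 * 0.137636 / 0.0666 = $5,373.16

$5,373.16


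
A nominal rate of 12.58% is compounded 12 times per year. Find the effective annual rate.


Formula: EAR = (1 + r/m)^m - 1
Period rate: r/m = 0.1258 / 12 = 0.010483
Compounding: (1 + 0.010483)^12 = 1.133313
EAR = 1.133313 - 1 = 0.133313

0.133313


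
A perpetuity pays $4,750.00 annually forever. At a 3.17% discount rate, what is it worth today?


Formula: PV = C / r
Substituting: PV = $4,750.00 / 0.0317
PV = $149,842.27

$149,842.27


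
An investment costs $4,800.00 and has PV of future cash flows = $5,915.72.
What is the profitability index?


Formula: PI = PV(cash flows) / initial investment
Substituting: PI = $5,915.72 / $4,800.00
PI = 1.2324

1.2324


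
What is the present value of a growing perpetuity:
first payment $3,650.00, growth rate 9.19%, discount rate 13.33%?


Formula: PV = C / (r - g)
Spread: r - g = 0.1333 - 0.0919 = 0.0414
Substituting: PV = $3,650.00 / 0.0414
PV = $88,164.25

$88,164.25


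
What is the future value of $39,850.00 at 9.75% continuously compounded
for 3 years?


Formula: FV = P * e^(r*t)
Exponent: r*t = 0.0975 * 3 = 0.2925
e^(0.2925) = 1.339773
FV = $39,850.00 * 1.339773 = $53,389.94

$53,389.94


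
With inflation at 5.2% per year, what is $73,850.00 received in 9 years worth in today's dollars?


Formula: Real value = nominal / (1 + inflation)^years
Price level: (1 + 0.052)^9 = 1.578126
Real value = $73,850.00 / 1.578126 = $46,796.01

$46,796.01


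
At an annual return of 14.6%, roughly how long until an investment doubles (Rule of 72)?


Formula: Years ≈ 72 / r
Substituting: Years ≈ 72 / 14.6
Years ≈ 4.9

4.9 years


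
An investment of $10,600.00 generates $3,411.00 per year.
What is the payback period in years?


Formula: Payback = investment / annual cash flow
Substituting: Payback = $10,600.00 / $3,411.00
Payback = 3.1076 years

3.1076 years


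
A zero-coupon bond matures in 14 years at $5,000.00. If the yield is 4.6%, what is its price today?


Formula: Price = FV / (1 + r)^n
Substituting: Price = $5,000.00 / (1 + 0.046)^14
Discount factor: (1.046)^14 = 1.876911
Price = $5,000.00 / 1.876911 = $2,663.95

$2,663.95


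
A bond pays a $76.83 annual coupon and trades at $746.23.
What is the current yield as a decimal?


Formula: Current yield = annual coupon / price
Substituting: CY = $76.83 / $746.23
CY = 0.102958

0.102958


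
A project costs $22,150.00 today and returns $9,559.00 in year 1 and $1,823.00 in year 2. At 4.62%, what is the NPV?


Formula: NPV = C0 + C1/(1+r) + C2/(1+r)^2
Discount C1: $9,559.00 / (1 + 0.0462) = $9,136.88
Discount C2: $1,823.00 / (1 + 0.0462)^2 = $1,665.55
NPV = -$22,150.00 + $9,136.88 + $1,665.55 = -$11,347.58

-$11,347.58


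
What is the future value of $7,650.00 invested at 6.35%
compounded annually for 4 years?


Formula: FV = P * (1 + r)^n
Substituting: FV = $7,650.00 * (1 + 0.0635)^4
Growth factor: (1.0635)^4 = 1.279234
FV = $7,650.00 * 1.279234 = $9,786.14

$9,786.14


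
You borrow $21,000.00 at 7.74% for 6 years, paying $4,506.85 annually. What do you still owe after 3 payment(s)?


Formula: Balance = PV*(1+r)^k - PMT*((1+r)^k - 1)/r
Growth: (1 + 0.0774)^3 = 1.250636
Accumulated factor: ((1+r)^k - 1)/r = 3.238191
Balance = $21,000.00 * 1.250636 - $4,506.85 * 3.238191
Balance = $11,669.32

$11,669.32


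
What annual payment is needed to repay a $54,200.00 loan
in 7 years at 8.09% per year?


Formula: PMT = PV * r / (1 - (1+r)^(-n))
Denominator: 1 - (1 + 0.0809)^(-7) = 0.419902
Numerator: $54,200.00 * 0.0809 = 4384.78
PMT = 4384.78 / 0.419902 = $10,442.39

$10,442.39


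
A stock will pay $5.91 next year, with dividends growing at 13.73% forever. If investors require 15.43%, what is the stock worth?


Formula: P = D1 / (r - g)
Spread: r - g = 0.1543 - 0.1373 = 0.017
Substituting: P = $5.91 / 0.017
P = $347.65

$347.65


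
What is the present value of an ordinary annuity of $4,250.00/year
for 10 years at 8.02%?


Formula: PV = PMT * (1 - (1+r)^(-n)) / r
Discount factor: (1 + 0.0802)^(-10) = 0.462337
Bracket: 1 - 0.462337 = 0.537663
PV = $4,250.00 * 0.537663 / 0.0802 = $28,492.14

$28,492.14


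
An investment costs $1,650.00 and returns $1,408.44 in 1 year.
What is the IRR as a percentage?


Formula: IRR = C1/C0 - 1
Substituting: IRR = $1,408.44 / $1,650.00 - 1
Ratio: 0.8536 - 1 = -0.1464
IRR = -14.64%

-14.64%


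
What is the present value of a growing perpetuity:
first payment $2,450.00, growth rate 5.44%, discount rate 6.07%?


Formula: PV = C / (r - g)
Spread: r - g = 0.0607 - 0.0544 = 0.0063
Substituting: PV = $2,450.00 / 0.0063
PV = $388,888.89

$388,888.89


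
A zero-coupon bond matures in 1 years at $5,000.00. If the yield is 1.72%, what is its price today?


Formula: Price = FV / (1 + r)^n
Substituting: Price = $5,000.00 / (1 + 0.0172)^1
Discount factor: (1.0172)^1 = 1.0172
Price = $5,000.00 / 1.0172 = $4,915.45

$4,915.45


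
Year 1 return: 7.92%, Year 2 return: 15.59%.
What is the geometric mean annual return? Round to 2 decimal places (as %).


Formula: Geometric mean = ((1+r1)*(1+r2))^(1/2) - 1
Product: (1 + 0.0792) * (1 + 0.1559) = 1.0792 * 1.1559 = 1.247447
Square root: 1.247447^0.5 = 1.116892
Geometric mean = 1.116892 - 1 = 0.116892
As percentage: 11.69%

11.69%


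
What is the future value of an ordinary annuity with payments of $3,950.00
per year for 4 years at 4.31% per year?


Formula: FV = PMT * ((1+r)^n - 1) / r
Growth factor: (1 + 0.0431)^4 = 1.183869
Numerator: 1.183869 - 1 = 0.183869
FV = $3,950.00 * 0.183869 / 0.0431 = $16,851.14

$16,851.14


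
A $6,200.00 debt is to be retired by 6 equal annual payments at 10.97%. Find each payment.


Formula: PMT = PV * r / (1 - (1+r)^(-n))
Denominator: 1 - (1 + 0.1097)^(-6) = 0.464491
Numerator: $6,200.00 * 0.1097 = 680.14
PMT = 680.14 / 0.464491 = $1,464.27

$1,464.27


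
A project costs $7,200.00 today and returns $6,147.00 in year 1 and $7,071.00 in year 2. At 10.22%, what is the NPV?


Formula: NPV = C0 + C1/(1+r) + C2/(1+r)^2
Discount C1: $6,147.00 / (1 + 0.1022) = $5,577.03
Discount C2: $7,071.00 / (1 + 0.1022)^2 = $5,820.50
NPV = -$7,200.00 + $5,577.03 + $5,820.50 = $4,197.52

$4,197.52


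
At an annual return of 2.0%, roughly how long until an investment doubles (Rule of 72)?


Formula: Years ≈ 72 / r
Substituting: Years ≈ 72 / 2.0
Years ≈ 36.0

36.0 years


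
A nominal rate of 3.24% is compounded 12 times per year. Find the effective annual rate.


Formula: EAR = (1 + r/m)^m - 1
Period rate: r/m = 0.0324 / 12 = 0.0027
Compounding: (1 + 0.0027)^12 = 1.032885
EAR = 1.032885 - 1 = 0.032885

0.032885


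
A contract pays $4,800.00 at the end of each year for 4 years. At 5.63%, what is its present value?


Formula: PV = PMT * (1 - (1+r)^(-n)) / r
Discount factor: (1 + 0.0563)^(-4) = 0.80325
Bracket: 1 - 0.80325 = 0.19675
PV = $4,800.00 * 0.19675 / 0.0563 = $16,774.40

$16,774.40


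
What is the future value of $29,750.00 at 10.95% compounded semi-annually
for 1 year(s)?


Formula: FV = P * (1 + r/m)^(m*t)
Period rate: r/m = 0.1095 / 2 = 0.05475
Total periods: m*t = 2 * 1 = 2
Growth factor: (1 + 0.05475)^2 = 1.112498
FV = $29,750.00 * 1.112498 = $33,096.80

$33,096.80


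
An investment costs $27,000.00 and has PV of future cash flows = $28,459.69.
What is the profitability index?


Formula: PI = PV(cash flows) / initial investment
Substituting: PI = $28,459.69 / $27,000.00
PI = 1.0541

1.0541


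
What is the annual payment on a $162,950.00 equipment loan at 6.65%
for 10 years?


Formula: PMT = PV * r / (1 - (1+r)^(-n))
Denominator: 1 - (1 + 0.0665)^(-10) = 0.474719
Numerator: $162,950.00 * 0.0665 = 10836.175
PMT = 10836.175 / 0.474719 = $22,826.49

$22,826.49


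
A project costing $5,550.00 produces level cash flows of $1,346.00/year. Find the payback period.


Formula: Payback = investment / annual cash flow
Substituting: Payback = $5,550.00 / $1,346.00
Payback = 4.1233 years

4.1233 years


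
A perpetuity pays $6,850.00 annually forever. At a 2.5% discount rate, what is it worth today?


Formula: PV = C / r
Substituting: PV = $6,850.00 / 0.025
PV = $274,000.00

$274,000.00


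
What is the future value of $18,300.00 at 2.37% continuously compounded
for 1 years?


Formula: FV = P * e^(r*t)
Exponent: r*t = 0.0237 * 1 = 0.0237
e^(0.0237) = 1.023983
FV = $18,300.00 * 1.023983 = $18,738.89

$18,738.89


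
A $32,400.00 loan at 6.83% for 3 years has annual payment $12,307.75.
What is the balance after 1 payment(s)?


Formula: Balance = PV*(1+r)^k - PMT*((1+r)^k - 1)/r
Growth: (1 + 0.0683)^1 = 1.0683
Accumulated factor: ((1+r)^k - 1)/r = 1.0
Balance = $32,400.00 * 1.0683 - $12,307.75 * 1.0
Balance = $22,305.17

$22,305.17


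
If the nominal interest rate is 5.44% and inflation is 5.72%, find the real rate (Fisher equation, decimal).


Formula: (1 + r_real) = (1 + r_nom) / (1 + inflation)
Substituting: (1 + r_real) = 1.0544 / 1.0572
(1 + r_real) = 0.997351
r_real = 0.997351 - 1 = -0.002649

-0.002649


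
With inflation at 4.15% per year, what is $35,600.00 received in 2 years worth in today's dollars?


Formula: Real value = nominal / (1 + inflation)^years
Price level: (1 + 0.0415)^2 = 1.084722
Real value = $35,600.00 / 1.084722 = $32,819.46

$32,819.46


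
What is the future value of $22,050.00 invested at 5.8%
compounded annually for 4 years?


Formula: FV = P * (1 + r)^n
Substituting: FV = $22,050.00 * (1 + 0.058)^4
Growth factor: (1.058)^4 = 1.252976
FV = $22,050.00 * 1.252976 = $27,628.12

$27,628.12


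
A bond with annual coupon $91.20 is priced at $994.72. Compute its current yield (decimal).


Formula: Current yield = annual coupon / price
Substituting: CY = $91.20 / $994.72
CY = 0.091684

0.091684


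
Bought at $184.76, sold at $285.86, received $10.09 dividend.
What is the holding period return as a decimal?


Formula: HPR = (P1 - P0 + D) / P0
Gain: $285.86 - $184.76 + $10.09 = $111.19
HPR = $111.19 / $184.76 = 0.6018

0.6018


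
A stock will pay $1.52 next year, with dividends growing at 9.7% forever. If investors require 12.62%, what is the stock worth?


Formula: P = D1 / (r - g)
Spread: r - g = 0.1262 - 0.097 = 0.0292
Substituting: P = $1.52 / 0.0292
P = $52.05

$52.05


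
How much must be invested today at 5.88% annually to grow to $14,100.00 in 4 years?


Formula: PV = FV / (1 + r)^n
Substituting: PV = $14,100.00 / (1 + 0.0588)^4
Discount factor: (1.0588)^4 = 1.25677
PV = $14,100.00 / 1.25677 = $11,219.24

$11,219.24


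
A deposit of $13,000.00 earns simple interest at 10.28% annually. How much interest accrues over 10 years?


Formula: I = P * r * t
Substituting: I = $13,000.00 * 0.1028 * 10
Step: I = $13,000.00 * 1.028
I = $13,364.00

$13,364.00


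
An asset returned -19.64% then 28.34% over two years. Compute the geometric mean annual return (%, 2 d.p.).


Formula: Geometric mean = ((1+r1)*(1+r2))^(1/2) - 1
Product: (1 + -0.1964) * (1 + 0.2834) = 0.8036 * 1.2834 = 1.03134
Square root: 1.03134^0.5 = 1.015549
Geometric mean = 1.015549 - 1 = 0.015549
As percentage: 1.55%

1.55%


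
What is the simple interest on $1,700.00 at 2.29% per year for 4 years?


Formula: I = P * r * t
Substituting: I = $1,700.00 * 0.0229 * 4
Step: I = $1,700.00 * 0.0916
I = $155.72

$155.72


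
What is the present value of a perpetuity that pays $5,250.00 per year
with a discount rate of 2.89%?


Formula: PV = C / r
Substituting: PV = $5,250.00 / 0.0289
PV = $181,660.90

$181,660.90


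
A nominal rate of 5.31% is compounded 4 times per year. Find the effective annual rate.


Formula: EAR = (1 + r/m)^m - 1
Period rate: r/m = 0.0531 / 4 = 0.013275
Compounding: (1 + 0.013275)^4 = 1.054167
EAR = 1.054167 - 1 = 0.054167

0.054167


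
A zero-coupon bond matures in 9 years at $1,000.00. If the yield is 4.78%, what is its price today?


Formula: Price = FV / (1 + r)^n
Substituting: Price = $1,000.00 / (1 + 0.0478)^9
Discount factor: (1.0478)^9 = 1.522319
Price = $1,000.00 / 1.522319 = $656.89

$656.89
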